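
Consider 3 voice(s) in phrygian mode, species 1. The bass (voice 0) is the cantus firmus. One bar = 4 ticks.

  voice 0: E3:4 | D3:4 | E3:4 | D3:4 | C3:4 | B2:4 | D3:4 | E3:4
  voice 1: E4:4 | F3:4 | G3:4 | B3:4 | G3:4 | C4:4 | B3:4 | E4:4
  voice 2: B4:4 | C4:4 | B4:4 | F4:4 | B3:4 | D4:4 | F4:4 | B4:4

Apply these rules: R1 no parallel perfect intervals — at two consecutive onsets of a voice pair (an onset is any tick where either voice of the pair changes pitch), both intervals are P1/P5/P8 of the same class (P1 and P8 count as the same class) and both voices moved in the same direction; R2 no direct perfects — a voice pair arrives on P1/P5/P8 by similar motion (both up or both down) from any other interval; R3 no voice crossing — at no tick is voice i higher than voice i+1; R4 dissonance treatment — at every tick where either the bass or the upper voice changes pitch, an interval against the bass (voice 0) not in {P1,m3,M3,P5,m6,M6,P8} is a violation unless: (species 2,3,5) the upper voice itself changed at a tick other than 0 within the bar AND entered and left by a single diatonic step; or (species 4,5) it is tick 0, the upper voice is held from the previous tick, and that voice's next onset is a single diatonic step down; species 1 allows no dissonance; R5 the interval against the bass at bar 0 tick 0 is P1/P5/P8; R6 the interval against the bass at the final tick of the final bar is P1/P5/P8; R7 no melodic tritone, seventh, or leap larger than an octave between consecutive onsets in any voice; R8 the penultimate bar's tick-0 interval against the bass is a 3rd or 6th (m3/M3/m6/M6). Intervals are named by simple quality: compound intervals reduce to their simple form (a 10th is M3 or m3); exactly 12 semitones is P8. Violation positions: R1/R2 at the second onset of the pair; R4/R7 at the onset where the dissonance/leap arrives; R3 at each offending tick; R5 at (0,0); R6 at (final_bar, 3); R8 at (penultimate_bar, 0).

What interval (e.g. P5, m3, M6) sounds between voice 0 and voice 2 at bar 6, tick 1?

voice 0=D3 voice 2=F4 -> m3

m3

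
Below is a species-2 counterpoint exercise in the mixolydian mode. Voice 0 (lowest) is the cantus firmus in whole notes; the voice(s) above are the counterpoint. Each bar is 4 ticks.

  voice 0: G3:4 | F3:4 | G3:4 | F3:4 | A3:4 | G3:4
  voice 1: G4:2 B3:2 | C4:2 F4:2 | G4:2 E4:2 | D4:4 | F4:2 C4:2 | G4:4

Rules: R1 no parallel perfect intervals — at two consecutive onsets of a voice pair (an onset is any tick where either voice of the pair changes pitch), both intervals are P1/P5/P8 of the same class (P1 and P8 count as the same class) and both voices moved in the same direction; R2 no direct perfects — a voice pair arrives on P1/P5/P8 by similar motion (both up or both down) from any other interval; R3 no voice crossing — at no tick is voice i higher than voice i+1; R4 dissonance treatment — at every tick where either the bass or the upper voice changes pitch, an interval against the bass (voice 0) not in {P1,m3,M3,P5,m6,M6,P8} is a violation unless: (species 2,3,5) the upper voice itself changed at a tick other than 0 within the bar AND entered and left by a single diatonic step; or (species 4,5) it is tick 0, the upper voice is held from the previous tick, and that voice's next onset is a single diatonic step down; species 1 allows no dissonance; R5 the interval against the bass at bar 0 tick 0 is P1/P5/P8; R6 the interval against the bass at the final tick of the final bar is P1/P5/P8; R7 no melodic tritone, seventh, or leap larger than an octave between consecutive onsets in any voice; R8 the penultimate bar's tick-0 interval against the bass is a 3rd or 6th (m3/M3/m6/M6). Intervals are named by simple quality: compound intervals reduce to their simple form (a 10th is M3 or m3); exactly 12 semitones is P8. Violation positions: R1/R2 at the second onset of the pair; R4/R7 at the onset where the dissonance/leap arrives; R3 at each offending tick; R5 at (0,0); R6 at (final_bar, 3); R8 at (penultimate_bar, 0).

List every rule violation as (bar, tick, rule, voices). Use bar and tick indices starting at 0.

bar 0: v0=G3 v1=G4 downbeat P8
bar 1: v0=F3 v1=C4 downbeat P5
bar 2: v0=G3 v1=G4 downbeat P8
bar 3: v0=F3 v1=D4 downbeat M6
bar 4: v0=A3 v1=F4 downbeat m6
bar 5: v0=G3 v1=G4 downbeat P8
  -> R1 @ bar 2 tick 0 v(0, 1): F3/F4 P8 -> G3/G4 P8 similar

(2, 0, R1, (0, 1))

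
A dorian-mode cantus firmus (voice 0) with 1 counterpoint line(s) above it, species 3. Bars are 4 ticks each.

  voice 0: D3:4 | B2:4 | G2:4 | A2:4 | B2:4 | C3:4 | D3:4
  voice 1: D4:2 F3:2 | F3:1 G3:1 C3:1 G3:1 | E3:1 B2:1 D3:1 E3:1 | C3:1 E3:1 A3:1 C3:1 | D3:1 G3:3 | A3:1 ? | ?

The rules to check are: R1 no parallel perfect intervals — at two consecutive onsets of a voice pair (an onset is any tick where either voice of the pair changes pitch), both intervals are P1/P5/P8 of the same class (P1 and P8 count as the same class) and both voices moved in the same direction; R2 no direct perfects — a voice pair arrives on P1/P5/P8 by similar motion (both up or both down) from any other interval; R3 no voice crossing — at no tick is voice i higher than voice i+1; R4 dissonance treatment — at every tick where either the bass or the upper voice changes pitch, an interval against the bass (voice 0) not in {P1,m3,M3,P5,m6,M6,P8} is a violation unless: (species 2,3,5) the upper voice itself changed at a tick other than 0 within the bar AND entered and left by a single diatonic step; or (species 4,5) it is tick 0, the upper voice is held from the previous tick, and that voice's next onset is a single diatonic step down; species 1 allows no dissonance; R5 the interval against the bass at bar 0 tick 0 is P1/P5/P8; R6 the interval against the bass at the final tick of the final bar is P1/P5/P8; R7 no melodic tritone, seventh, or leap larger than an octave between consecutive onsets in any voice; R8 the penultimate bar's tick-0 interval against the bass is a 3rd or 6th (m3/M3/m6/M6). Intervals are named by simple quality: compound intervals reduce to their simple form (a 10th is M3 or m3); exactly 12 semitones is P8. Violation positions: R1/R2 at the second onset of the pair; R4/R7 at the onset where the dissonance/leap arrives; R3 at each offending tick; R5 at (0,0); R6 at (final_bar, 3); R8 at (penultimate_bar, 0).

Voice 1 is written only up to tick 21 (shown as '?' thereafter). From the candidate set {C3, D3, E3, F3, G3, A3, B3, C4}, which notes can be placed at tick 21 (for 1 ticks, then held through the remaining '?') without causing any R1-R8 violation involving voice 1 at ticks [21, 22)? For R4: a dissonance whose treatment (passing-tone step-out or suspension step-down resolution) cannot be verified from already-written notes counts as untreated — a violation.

C3: legal
D3: violates R4
E3: legal
F3: violates R4
G3: legal
A3: legal
B3: violates R4
C4: legal

{A3, C3, C4, E3, G3}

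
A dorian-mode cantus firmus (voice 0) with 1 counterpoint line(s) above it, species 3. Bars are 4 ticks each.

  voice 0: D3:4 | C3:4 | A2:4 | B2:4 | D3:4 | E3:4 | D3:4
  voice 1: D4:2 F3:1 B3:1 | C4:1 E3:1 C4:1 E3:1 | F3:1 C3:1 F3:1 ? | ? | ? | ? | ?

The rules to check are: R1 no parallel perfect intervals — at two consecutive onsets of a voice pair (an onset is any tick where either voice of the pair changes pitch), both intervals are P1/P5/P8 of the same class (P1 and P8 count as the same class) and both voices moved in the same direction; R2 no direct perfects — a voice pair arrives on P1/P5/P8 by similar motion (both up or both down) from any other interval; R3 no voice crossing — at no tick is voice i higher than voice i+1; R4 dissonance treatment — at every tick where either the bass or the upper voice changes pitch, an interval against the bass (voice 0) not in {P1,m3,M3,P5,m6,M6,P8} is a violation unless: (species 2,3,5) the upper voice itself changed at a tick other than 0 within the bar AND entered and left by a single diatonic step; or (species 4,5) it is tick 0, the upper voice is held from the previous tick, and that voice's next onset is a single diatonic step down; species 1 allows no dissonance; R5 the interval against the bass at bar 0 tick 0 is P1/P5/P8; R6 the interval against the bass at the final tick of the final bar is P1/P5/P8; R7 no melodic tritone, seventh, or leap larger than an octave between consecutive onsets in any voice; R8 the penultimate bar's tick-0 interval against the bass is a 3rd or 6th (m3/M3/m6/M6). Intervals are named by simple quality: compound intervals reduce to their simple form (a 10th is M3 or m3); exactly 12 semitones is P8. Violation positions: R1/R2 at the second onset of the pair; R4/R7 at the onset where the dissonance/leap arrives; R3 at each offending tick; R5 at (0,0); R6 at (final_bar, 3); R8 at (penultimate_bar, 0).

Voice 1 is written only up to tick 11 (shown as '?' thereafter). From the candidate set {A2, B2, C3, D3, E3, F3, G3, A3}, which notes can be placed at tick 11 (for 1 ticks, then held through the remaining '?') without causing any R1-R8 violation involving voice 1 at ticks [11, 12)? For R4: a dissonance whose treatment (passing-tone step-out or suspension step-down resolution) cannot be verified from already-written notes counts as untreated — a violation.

A2: legal
B2: violates R4,R7
C3: legal
D3: violates R4
E3: legal
F3: legal
G3: violates R4
A3: legal

{A2, A3, C3, E3, F3}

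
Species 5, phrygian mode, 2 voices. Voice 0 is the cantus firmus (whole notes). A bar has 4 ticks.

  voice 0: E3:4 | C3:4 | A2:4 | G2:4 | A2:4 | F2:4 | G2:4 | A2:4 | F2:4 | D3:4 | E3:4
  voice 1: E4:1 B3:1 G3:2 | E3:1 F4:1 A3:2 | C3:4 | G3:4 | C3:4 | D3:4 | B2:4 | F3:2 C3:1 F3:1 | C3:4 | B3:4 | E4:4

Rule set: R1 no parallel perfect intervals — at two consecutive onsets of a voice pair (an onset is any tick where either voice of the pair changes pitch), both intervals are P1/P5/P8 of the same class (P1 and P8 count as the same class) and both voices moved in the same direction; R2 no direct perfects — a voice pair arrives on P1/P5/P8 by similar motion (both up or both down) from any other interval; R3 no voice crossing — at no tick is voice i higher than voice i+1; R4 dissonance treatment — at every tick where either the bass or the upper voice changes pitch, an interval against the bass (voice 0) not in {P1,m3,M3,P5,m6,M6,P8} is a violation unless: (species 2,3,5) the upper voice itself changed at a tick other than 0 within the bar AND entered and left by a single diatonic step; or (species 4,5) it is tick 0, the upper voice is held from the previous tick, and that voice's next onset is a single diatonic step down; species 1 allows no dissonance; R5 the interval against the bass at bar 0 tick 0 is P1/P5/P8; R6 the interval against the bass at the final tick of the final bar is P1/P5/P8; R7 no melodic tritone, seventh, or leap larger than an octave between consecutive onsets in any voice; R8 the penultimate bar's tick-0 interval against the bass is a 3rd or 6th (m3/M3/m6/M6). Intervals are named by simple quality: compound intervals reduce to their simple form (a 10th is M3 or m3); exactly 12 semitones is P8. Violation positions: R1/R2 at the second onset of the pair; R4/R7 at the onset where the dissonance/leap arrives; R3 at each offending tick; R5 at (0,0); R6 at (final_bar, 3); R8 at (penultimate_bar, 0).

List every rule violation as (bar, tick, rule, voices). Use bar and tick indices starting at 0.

bar 0: v0=E3 v1=E4 downbeat P8
bar 1: v0=C3 v1=E3 downbeat M3
bar 2: v0=A2 v1=C3 downbeat m3
bar 3: v0=G2 v1=G3 downbeat P8
bar 4: v0=A2 v1=C3 downbeat m3
bar 5: v0=F2 v1=D3 downbeat M6
bar 6: v0=G2 v1=B2 downbeat M3
bar 7: v0=A2 v1=F3 downbeat m6
bar 8: v0=F2 v1=C3 downbeat P5
bar 9: v0=D3 v1=B3 downbeat M6
bar 10: v0=E3 v1=E4 downbeat P8
  -> R4 @ bar 1 tick 1 v(0, 1): C3/F4 P4 untreated
  -> R7 @ bar 1 tick 1 v(1,): E3->F4 leap 13st
  -> R7 @ bar 7 tick 0 v(1,): B2->F3 leap 6st
  -> R2 @ bar 8 tick 0 v(0, 1): A2/F3 m6 -> F2/C3 P5 similar
  -> R7 @ bar 9 tick 0 v(1,): C3->B3 leap 11st
  -> R2 @ bar 10 tick 0 v(0, 1): D3/B3 M6 -> E3/E4 P8 similar

(1, 1, R4, (0, 1))
(1, 1, R7, (1,))
(7, 0, R7, (1,))
(8, 0, R2, (0, 1))
(9, 0, R7, (1,))
(10, 0, R2, (0, 1))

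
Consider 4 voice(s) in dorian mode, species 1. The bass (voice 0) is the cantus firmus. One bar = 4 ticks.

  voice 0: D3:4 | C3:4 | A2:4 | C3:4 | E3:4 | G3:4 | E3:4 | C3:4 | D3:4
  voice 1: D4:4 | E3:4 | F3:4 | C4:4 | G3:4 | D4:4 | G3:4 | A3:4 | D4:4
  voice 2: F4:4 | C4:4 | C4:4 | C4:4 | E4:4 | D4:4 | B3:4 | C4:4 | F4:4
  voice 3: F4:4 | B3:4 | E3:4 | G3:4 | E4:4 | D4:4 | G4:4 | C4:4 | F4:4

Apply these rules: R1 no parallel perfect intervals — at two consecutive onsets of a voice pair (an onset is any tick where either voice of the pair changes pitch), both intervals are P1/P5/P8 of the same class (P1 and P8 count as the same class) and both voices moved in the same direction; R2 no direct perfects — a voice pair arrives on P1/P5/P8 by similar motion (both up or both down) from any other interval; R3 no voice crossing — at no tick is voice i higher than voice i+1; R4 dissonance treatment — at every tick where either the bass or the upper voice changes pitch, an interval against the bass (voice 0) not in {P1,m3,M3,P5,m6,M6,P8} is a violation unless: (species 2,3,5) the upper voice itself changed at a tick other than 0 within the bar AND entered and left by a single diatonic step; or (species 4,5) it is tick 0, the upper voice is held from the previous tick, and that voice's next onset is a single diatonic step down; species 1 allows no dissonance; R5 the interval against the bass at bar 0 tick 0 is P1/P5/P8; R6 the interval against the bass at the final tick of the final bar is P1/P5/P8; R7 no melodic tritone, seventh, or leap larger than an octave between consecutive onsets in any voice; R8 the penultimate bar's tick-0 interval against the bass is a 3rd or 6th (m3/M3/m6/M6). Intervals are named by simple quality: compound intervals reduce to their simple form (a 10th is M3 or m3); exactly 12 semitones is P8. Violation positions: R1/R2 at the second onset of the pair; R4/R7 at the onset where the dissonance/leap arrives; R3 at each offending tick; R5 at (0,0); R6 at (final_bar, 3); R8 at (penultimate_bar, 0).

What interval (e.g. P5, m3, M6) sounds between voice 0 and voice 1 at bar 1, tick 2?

voice 0=C3 voice 1=E3 -> M3

M3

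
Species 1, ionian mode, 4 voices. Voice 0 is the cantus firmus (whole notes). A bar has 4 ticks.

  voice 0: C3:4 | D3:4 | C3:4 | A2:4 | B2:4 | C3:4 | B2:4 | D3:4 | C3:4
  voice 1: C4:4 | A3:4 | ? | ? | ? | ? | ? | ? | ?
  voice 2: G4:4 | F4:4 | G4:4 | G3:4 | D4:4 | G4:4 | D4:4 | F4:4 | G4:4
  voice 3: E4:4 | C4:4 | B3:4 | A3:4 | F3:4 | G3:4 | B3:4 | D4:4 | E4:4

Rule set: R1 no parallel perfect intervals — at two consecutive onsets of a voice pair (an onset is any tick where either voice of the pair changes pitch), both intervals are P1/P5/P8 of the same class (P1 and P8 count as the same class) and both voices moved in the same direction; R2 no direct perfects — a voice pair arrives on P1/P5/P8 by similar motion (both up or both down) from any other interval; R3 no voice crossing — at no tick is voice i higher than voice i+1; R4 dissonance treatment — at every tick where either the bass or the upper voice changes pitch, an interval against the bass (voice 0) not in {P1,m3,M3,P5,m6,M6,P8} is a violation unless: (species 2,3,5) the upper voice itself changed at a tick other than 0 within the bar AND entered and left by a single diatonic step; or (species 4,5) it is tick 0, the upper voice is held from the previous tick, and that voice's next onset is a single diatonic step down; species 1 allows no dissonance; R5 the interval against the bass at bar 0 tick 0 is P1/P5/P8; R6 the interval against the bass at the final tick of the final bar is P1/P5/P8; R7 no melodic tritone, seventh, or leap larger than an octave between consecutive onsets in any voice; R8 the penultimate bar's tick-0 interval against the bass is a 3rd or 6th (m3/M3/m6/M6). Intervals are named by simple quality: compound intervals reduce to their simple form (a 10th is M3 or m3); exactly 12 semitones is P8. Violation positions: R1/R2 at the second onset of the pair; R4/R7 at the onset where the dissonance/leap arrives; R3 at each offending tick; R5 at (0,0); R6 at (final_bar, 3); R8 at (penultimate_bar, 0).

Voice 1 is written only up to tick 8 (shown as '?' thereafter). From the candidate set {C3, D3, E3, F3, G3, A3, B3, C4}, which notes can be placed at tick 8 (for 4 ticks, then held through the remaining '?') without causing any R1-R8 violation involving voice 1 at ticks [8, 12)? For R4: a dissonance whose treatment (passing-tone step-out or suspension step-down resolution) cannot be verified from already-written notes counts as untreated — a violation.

C3: violates R2
D3: violates R4
E3: violates R2
F3: violates R4
G3: violates R1
A3: legal
B3: violates R4
C4: violates R2

{A3}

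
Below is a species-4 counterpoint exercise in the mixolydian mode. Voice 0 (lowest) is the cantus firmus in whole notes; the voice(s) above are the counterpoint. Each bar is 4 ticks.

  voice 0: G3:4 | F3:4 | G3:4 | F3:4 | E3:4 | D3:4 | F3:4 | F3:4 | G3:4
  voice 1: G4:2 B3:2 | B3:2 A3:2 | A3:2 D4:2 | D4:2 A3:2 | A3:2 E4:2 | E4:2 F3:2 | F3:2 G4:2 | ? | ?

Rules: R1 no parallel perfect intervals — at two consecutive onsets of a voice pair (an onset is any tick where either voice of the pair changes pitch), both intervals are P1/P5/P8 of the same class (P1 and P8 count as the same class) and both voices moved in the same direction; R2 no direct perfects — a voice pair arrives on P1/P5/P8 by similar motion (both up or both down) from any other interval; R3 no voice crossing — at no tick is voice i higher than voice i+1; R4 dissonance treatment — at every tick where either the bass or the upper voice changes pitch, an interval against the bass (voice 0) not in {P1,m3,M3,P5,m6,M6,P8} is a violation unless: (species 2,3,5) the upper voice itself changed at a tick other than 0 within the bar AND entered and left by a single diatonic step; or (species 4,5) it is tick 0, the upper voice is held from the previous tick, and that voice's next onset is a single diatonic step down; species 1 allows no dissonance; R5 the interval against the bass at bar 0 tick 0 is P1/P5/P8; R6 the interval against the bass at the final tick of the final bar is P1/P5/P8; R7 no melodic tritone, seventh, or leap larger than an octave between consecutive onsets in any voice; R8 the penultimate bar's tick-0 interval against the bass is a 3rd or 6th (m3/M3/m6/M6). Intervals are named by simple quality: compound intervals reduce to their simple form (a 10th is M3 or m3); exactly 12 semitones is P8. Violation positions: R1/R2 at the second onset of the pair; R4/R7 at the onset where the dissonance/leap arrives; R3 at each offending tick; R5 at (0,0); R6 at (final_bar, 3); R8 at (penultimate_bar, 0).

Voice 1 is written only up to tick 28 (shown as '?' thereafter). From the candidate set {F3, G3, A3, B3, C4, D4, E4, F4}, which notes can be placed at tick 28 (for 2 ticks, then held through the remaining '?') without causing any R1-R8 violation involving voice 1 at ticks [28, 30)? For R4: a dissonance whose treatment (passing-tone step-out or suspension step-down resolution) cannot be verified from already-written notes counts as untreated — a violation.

{D4}

F3: violates R7,R8
G3: violates R4,R8
A3: violates R7
B3: violates R4,R8
C4: violates R8
D4: legal
E4: violates R4,R8
F4: violates R8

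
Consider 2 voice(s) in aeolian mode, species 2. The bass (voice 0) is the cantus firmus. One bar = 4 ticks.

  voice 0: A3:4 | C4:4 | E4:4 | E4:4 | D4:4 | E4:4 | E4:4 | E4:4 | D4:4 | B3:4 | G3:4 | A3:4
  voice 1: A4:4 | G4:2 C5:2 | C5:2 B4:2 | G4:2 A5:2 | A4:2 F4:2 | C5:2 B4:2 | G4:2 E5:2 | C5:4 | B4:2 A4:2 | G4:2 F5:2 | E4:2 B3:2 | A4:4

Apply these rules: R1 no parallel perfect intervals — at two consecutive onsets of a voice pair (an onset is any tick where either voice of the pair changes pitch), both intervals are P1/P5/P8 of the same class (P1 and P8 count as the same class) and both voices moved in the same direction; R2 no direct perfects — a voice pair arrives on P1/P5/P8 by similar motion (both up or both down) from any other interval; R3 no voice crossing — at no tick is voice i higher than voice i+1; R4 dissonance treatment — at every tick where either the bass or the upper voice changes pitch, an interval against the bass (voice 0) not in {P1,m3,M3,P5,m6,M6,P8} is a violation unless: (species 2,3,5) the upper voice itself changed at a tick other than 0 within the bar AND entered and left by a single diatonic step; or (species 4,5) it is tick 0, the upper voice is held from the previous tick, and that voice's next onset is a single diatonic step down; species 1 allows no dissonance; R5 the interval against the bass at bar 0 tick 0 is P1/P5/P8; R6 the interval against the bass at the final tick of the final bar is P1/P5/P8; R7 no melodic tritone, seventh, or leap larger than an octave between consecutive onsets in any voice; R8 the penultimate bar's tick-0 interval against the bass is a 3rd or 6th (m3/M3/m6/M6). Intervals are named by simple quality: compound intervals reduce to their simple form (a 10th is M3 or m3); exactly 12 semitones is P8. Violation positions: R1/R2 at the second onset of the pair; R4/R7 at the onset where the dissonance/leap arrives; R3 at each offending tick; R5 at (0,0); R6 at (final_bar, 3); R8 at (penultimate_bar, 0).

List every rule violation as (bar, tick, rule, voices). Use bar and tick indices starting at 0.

bar 0: v0=A3 v1=A4 downbeat P8
bar 1: v0=C4 v1=G4 downbeat P5
bar 2: v0=E4 v1=C5 downbeat m6
bar 3: v0=E4 v1=G4 downbeat m3
bar 4: v0=D4 v1=A4 downbeat P5
bar 5: v0=E4 v1=C5 downbeat m6
bar 6: v0=E4 v1=G4 downbeat m3
bar 7: v0=E4 v1=C5 downbeat m6
bar 8: v0=D4 v1=B4 downbeat M6
bar 9: v0=B3 v1=G4 downbeat m6
bar 10: v0=G3 v1=E4 downbeat M6
bar 11: v0=A3 v1=A4 downbeat P8
  -> R4 @ bar 3 tick 2 v(0, 1): E4/A5 P4 untreated
  -> R7 @ bar 3 tick 2 v(1,): G4->A5 leap 14st
  -> R2 @ bar 4 tick 0 v(0, 1): E4/A5 P4 -> D4/A4 P5 similar
  -> R4 @ bar 9 tick 2 v(0, 1): B3/F5 TT untreated
  -> R7 @ bar 9 tick 2 v(1,): G4->F5 leap 10st
  -> R7 @ bar 10 tick 0 v(1,): F5->E4 leap 13st
  -> R2 @ bar 11 tick 0 v(0, 1): G3/B3 M3 -> A3/A4 P8 similar
  -> R7 @ bar 11 tick 0 v(1,): B3->A4 leap 10st

(3, 2, R4, (0, 1))
(3, 2, R7, (1,))
(4, 0, R2, (0, 1))
(9, 2, R4, (0, 1))
(9, 2, R7, (1,))
(10, 0, R7, (1,))
(11, 0, R2, (0, 1))
(11, 0, R7, (1,))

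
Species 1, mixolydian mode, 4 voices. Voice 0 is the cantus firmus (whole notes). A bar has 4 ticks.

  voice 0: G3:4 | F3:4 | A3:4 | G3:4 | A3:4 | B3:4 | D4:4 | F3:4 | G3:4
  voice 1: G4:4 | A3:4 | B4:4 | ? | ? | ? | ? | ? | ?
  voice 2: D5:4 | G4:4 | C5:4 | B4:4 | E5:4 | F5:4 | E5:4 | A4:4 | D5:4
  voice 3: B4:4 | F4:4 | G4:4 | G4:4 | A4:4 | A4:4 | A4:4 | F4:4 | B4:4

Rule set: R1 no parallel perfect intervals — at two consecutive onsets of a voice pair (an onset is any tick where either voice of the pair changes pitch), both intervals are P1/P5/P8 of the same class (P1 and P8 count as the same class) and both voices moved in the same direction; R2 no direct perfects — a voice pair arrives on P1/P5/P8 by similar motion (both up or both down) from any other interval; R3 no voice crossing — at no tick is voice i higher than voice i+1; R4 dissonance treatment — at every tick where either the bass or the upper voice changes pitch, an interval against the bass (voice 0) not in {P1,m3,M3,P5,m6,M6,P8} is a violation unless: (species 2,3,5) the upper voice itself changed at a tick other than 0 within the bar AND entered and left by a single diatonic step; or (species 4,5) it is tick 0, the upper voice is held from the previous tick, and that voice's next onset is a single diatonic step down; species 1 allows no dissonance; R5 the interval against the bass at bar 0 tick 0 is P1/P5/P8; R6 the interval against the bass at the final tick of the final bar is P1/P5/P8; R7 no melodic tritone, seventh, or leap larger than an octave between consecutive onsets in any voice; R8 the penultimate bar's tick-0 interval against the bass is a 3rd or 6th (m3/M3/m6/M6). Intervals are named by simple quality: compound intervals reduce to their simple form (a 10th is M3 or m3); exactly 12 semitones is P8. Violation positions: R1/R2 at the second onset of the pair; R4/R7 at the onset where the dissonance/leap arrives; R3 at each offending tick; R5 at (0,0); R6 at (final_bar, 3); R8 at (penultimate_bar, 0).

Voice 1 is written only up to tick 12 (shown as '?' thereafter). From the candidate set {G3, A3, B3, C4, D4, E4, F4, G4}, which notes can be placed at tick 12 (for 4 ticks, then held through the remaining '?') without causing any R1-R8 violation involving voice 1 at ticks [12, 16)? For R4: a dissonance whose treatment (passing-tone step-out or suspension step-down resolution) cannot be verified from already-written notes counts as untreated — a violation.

G3: violates R2,R7
A3: violates R4,R7
B3: violates R2
C4: violates R4,R7
D4: violates R2
E4: violates R2
F4: violates R4,R7
G4: violates R2

{}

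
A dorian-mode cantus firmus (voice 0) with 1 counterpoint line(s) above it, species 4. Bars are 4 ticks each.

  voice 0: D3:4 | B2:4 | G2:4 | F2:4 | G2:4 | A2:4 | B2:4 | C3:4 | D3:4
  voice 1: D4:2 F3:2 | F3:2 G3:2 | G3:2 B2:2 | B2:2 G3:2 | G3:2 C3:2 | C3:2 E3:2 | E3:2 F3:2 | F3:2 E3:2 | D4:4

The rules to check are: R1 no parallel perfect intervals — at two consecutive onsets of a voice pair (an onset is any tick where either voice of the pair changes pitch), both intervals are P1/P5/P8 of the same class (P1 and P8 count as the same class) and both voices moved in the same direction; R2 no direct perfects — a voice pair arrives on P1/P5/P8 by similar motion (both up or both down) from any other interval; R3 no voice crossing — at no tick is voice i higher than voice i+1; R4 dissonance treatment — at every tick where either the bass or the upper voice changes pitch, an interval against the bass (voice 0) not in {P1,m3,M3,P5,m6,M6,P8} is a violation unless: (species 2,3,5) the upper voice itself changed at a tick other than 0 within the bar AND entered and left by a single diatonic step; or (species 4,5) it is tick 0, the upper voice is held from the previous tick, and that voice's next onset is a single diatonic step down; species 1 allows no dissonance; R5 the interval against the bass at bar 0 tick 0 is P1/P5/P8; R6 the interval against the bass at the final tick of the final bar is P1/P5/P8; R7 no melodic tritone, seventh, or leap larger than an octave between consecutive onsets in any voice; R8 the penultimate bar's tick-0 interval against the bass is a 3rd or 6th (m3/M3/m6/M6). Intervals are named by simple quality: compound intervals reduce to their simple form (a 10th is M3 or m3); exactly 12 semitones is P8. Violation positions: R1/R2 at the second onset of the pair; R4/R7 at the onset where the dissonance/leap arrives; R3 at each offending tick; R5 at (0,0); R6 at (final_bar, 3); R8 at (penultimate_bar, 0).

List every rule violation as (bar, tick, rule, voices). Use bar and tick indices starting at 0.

(1, 0, R4, (0, 1))
(3, 0, R4, (0, 1))
(3, 2, R4, (0, 1))
(4, 2, R4, (0, 1))
(6, 0, R4, (0, 1))
(6, 2, R4, (0, 1))
(7, 0, R8, (0, 1))
(8, 0, R2, (0, 1))
(8, 0, R7, (1,))

bar 0: v0=D3 v1=D4 downbeat P8
bar 1: v0=B2 v1=F3 downbeat TT
bar 2: v0=G2 v1=G3 downbeat P8
bar 3: v0=F2 v1=B2 downbeat TT
bar 4: v0=G2 v1=G3 downbeat P8
bar 5: v0=A2 v1=C3 downbeat m3
bar 6: v0=B2 v1=E3 downbeat P4
bar 7: v0=C3 v1=F3 downbeat P4
bar 8: v0=D3 v1=D4 downbeat P8
  -> R4 @ bar 1 tick 0 v(0, 1): B2/F3 TT untreated
  -> R4 @ bar 3 tick 0 v(0, 1): F2/B2 TT untreated
  -> R4 @ bar 3 tick 2 v(0, 1): F2/G3 M2 untreated
  -> R4 @ bar 4 tick 2 v(0, 1): G2/C3 P4 untreated
  -> R4 @ bar 6 tick 0 v(0, 1): B2/E3 P4 untreated
  -> R4 @ bar 6 tick 2 v(0, 1): B2/F3 TT untreated
  -> R8 @ bar 7 tick 0 v(0, 1): penult P4 not 3rd/6th
  -> R2 @ bar 8 tick 0 v(0, 1): C3/E3 M3 -> D3/D4 P8 similar
  -> R7 @ bar 8 tick 0 v(1,): E3->D4 leap 10st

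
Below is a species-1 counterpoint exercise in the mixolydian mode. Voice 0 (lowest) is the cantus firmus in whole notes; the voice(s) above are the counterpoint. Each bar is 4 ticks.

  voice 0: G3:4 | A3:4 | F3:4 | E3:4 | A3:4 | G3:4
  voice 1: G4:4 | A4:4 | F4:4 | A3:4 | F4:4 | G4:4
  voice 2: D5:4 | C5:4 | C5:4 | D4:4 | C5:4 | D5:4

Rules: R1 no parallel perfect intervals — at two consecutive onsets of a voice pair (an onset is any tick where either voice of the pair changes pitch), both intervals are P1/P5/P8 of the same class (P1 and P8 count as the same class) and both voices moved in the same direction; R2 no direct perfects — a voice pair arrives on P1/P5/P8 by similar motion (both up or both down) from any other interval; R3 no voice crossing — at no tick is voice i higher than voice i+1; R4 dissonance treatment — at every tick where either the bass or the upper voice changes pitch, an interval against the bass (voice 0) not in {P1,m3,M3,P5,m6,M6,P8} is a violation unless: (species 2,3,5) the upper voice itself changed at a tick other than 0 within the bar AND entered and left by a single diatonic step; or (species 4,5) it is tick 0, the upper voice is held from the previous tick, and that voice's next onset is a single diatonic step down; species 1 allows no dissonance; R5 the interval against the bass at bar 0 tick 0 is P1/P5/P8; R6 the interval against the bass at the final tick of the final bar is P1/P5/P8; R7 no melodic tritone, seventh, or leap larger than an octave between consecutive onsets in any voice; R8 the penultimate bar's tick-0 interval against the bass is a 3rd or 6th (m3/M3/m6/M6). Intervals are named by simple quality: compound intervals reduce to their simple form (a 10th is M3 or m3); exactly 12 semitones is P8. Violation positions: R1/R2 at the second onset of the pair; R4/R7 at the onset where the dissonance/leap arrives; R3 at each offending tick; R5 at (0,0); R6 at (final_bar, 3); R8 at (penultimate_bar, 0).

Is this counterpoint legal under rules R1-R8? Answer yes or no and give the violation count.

bar 0: v0=G3 v1=G4 v2=D5 (P5)
bar 1: v0=A3 v1=A4 v2=C5 (m3)
bar 2: v0=F3 v1=F4 v2=C5 (P5)
bar 3: v0=E3 v1=A3 v2=D4 (m7)
bar 4: v0=A3 v1=F4 v2=C5 (m3)
bar 5: v0=G3 v1=G4 v2=D5 (P5)
  R1 @ bar1.0: G3/G4 P8 -> A3/A4 P8 similar
  R1 @ bar2.0: A3/A4 P8 -> F3/F4 P8 similar
  R4 @ bar3.0: E3/A3 P4 untreated
  R4 @ bar3.0: E3/D4 m7 untreated
  R7 @ bar3.0: C5->D4 leap 10st
  R2 @ bar4.0: A3/D4 P4 -> F4/C5 P5 similar
  R7 @ bar4.0: D4->C5 leap 10st
  R1 @ bar5.0: F4/C5 P5 -> G4/D5 P5 similar

No (8 violations)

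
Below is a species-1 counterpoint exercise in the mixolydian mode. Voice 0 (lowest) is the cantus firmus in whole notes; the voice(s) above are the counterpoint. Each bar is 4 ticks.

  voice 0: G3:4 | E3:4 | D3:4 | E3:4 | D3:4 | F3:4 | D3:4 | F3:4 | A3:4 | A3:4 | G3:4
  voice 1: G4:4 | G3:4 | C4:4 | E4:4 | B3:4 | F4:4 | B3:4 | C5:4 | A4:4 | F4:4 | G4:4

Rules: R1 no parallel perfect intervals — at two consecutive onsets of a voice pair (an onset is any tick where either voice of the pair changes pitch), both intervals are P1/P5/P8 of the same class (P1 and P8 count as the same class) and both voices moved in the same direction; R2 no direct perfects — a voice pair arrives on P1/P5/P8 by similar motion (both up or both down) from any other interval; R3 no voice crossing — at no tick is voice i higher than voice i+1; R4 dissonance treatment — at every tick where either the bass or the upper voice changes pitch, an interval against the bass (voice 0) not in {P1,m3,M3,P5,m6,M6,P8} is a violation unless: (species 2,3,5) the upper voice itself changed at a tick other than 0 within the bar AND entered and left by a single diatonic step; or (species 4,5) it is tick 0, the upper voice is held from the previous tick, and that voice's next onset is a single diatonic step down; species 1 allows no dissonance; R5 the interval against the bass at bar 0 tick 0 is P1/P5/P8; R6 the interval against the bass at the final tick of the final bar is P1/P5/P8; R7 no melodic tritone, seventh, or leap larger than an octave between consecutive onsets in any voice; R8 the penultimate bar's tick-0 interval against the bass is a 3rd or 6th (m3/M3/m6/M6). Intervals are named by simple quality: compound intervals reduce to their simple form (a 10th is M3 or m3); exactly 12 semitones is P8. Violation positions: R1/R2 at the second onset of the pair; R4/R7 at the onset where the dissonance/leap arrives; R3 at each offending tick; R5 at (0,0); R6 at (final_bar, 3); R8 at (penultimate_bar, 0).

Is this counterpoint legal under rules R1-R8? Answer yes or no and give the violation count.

No (7 violations)

bar 0: v0=G3 v1=G4 (P8)
bar 1: v0=E3 v1=G3 (m3)
bar 2: v0=D3 v1=C4 (m7)
bar 3: v0=E3 v1=E4 (P8)
bar 4: v0=D3 v1=B3 (M6)
bar 5: v0=F3 v1=F4 (P8)
bar 6: v0=D3 v1=B3 (M6)
bar 7: v0=F3 v1=C5 (P5)
bar 8: v0=A3 v1=A4 (P8)
bar 9: v0=A3 v1=F4 (m6)
bar 10: v0=G3 v1=G4 (P8)
  R4 @ bar2.0: D3/C4 m7 untreated
  R2 @ bar3.0: D3/C4 m7 -> E3/E4 P8 similar
  R2 @ bar5.0: D3/B3 M6 -> F3/F4 P8 similar
  R7 @ bar5.0: B3->F4 leap 6st
  R7 @ bar6.0: F4->B3 leap 6st
  R2 @ bar7.0: D3/B3 M6 -> F3/C5 P5 similar
  R7 @ bar7.0: B3->C5 leap 13st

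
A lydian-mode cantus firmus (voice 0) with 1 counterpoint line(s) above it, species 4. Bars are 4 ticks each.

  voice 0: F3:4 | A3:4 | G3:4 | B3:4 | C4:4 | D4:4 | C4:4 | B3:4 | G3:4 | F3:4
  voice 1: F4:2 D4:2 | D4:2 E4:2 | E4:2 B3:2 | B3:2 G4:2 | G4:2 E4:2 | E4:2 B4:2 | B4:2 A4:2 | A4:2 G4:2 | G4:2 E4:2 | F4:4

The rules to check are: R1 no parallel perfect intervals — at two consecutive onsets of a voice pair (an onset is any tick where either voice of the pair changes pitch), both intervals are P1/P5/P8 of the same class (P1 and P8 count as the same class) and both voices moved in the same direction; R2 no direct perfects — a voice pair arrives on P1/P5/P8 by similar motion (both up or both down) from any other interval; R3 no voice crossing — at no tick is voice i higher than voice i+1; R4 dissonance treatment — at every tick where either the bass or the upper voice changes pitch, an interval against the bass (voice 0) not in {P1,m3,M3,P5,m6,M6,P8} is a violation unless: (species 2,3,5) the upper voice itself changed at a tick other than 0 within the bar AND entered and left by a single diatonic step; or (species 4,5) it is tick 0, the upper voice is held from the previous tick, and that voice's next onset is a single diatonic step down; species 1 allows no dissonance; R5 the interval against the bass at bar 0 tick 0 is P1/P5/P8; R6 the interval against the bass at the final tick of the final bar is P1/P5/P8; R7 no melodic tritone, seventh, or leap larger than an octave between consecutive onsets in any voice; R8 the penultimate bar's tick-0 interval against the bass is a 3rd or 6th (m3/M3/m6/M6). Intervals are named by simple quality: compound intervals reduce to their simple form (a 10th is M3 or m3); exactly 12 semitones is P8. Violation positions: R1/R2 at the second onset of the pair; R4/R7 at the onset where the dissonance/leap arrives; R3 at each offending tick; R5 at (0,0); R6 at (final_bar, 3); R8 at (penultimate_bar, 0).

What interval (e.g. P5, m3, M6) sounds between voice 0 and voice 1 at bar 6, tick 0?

voice 0=C4 voice 1=B4 -> M7

M7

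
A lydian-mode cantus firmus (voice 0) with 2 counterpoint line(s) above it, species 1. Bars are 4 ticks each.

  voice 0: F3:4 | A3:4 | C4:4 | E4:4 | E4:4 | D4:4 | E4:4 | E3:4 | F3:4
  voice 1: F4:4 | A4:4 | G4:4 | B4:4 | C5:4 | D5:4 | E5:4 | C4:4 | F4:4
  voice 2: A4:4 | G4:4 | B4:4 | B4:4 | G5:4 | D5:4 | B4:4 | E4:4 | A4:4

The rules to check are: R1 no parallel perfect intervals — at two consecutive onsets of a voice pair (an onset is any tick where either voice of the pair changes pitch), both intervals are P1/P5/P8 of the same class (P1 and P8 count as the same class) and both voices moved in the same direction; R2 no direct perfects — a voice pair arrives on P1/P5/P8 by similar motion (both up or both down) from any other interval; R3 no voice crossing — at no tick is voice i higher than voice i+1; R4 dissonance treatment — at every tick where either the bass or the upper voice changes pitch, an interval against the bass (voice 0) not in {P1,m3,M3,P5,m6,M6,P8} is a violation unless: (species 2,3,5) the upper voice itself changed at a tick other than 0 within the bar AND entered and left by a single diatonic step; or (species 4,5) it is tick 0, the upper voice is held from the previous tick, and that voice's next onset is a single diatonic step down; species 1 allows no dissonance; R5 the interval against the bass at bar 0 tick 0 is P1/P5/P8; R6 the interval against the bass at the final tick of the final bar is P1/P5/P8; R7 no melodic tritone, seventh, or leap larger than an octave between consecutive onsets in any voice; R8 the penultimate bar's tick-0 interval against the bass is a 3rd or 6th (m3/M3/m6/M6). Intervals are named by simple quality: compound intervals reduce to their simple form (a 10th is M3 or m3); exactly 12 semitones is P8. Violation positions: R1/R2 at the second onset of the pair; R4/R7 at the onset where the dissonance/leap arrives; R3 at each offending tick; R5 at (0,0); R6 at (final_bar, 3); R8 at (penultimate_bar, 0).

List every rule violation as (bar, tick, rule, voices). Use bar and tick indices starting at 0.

bar 0: v0=F3 v1=F4 v2=A4 downbeat M3
bar 1: v0=A3 v1=A4 v2=G4 downbeat m7
bar 2: v0=C4 v1=G4 v2=B4 downbeat M7
bar 3: v0=E4 v1=B4 v2=B4 downbeat P5
bar 4: v0=E4 v1=C5 v2=G5 downbeat m3
bar 5: v0=D4 v1=D5 v2=D5 downbeat P8
bar 6: v0=E4 v1=E5 v2=B4 downbeat P5
bar 7: v0=E3 v1=C4 v2=E4 downbeat P8
bar 8: v0=F3 v1=F4 v2=A4 downbeat M3
  -> R5 @ bar 0 tick 0 v(0, 2): opens on M3
  -> R1 @ bar 1 tick 0 v(0, 1): F3/F4 P8 -> A3/A4 P8 similar
  -> R3 @ bar 1 tick 0 v(1, 2): A4 above G4
  -> R4 @ bar 1 tick 0 v(0, 2): A3/G4 m7 untreated
  -> R3 @ bar 1 tick 1 v(1, 2): A4 above G4
  -> R3 @ bar 1 tick 2 v(1, 2): A4 above G4
  -> R3 @ bar 1 tick 3 v(1, 2): A4 above G4
  -> R4 @ bar 2 tick 0 v(0, 2): C4/B4 M7 untreated
  -> R1 @ bar 3 tick 0 v(0, 1): C4/G4 P5 -> E4/B4 P5 similar
  -> R2 @ bar 4 tick 0 v(1, 2): B4/B4 P1 -> C5/G5 P5 similar
  -> R2 @ bar 5 tick 0 v(0, 2): E4/G5 m3 -> D4/D5 P8 similar
  -> R1 @ bar 6 tick 0 v(0, 1): D4/D5 P8 -> E4/E5 P8 similar
  -> R3 @ bar 6 tick 0 v(1, 2): E5 above B4
  -> R3 @ bar 6 tick 1 v(1, 2): E5 above B4
  -> R3 @ bar 6 tick 2 v(1, 2): E5 above B4
  -> R3 @ bar 6 tick 3 v(1, 2): E5 above B4
  -> R2 @ bar 7 tick 0 v(0, 2): E4/B4 P5 -> E3/E4 P8 similar
  -> R7 @ bar 7 tick 0 v(1,): E5->C4 leap 16st
  -> R8 @ bar 7 tick 0 v(0, 2): penult P8 not 3rd/6th
  -> R2 @ bar 8 tick 0 v(0, 1): E3/C4 m6 -> F3/F4 P8 similar
  -> R6 @ bar 8 tick 3 v(0, 2): closes on M3

(0, 0, R5, (0, 2))
(1, 0, R1, (0, 1))
(1, 0, R3, (1, 2))
(1, 0, R4, (0, 2))
(1, 1, R3, (1, 2))
(1, 2, R3, (1, 2))
(1, 3, R3, (1, 2))
(2, 0, R4, (0, 2))
(3, 0, R1, (0, 1))
(4, 0, R2, (1, 2))
(5, 0, R2, (0, 2))
(6, 0, R1, (0, 1))
(6, 0, R3, (1, 2))
(6, 1, R3, (1, 2))
(6, 2, R3, (1, 2))
(6, 3, R3, (1, 2))
(7, 0, R2, (0, 2))
(7, 0, R7, (1,))
(7, 0, R8, (0, 2))
(8, 0, R2, (0, 1))
(8, 3, R6, (0, 2))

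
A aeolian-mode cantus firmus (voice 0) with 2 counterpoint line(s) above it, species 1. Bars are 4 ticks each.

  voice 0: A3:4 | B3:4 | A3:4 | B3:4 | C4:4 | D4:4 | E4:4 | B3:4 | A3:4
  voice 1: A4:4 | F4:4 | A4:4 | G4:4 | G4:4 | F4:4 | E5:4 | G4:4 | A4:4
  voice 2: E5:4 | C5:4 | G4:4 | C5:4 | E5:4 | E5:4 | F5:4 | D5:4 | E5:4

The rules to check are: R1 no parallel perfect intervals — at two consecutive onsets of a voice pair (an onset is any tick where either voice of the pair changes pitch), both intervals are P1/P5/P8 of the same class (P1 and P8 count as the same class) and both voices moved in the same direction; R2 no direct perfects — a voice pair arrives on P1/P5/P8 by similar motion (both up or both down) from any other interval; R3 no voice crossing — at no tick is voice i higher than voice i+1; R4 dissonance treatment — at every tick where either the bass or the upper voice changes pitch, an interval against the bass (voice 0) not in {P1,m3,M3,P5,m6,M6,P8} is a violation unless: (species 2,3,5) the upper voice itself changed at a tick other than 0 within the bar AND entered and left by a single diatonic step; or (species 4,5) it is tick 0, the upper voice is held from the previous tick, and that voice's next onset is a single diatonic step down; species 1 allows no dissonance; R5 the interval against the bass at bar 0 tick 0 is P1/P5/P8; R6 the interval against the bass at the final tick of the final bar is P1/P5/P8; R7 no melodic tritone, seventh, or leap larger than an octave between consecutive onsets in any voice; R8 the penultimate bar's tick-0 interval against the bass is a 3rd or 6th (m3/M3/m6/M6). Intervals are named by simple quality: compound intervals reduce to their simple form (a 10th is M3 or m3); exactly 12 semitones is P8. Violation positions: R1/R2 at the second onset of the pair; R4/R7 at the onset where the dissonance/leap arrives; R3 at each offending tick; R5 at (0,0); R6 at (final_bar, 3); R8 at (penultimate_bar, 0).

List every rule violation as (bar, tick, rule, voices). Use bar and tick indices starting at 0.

bar 0: v0=A3 v1=A4 v2=E5 downbeat P5
bar 1: v0=B3 v1=F4 v2=C5 downbeat m2
bar 2: v0=A3 v1=A4 v2=G4 downbeat m7
bar 3: v0=B3 v1=G4 v2=C5 downbeat m2
bar 4: v0=C4 v1=G4 v2=E5 downbeat M3
bar 5: v0=D4 v1=F4 v2=E5 downbeat M2
bar 6: v0=E4 v1=E5 v2=F5 downbeat m2
bar 7: v0=B3 v1=G4 v2=D5 downbeat m3
bar 8: v0=A3 v1=A4 v2=E5 downbeat P5
  -> R1 @ bar 1 tick 0 v(1, 2): A4/E5 P5 -> F4/C5 P5 similar
  -> R4 @ bar 1 tick 0 v(0, 1): B3/F4 TT untreated
  -> R4 @ bar 1 tick 0 v(0, 2): B3/C5 m2 untreated
  -> R3 @ bar 2 tick 0 v(1, 2): A4 above G4
  -> R4 @ bar 2 tick 0 v(0, 2): A3/G4 m7 untreated
  -> R3 @ bar 2 tick 1 v(1, 2): A4 above G4
  -> R3 @ bar 2 tick 2 v(1, 2): A4 above G4
  -> R3 @ bar 2 tick 3 v(1, 2): A4 above G4
  -> R4 @ bar 3 tick 0 v(0, 2): B3/C5 m2 untreated
  -> R4 @ bar 5 tick 0 v(0, 2): D4/E5 M2 untreated
  -> R2 @ bar 6 tick 0 v(0, 1): D4/F4 m3 -> E4/E5 P8 similar
  -> R4 @ bar 6 tick 0 v(0, 2): E4/F5 m2 untreated
  -> R7 @ bar 6 tick 0 v(1,): F4->E5 leap 11st
  -> R2 @ bar 7 tick 0 v(1, 2): E5/F5 m2 -> G4/D5 P5 similar
  -> R1 @ bar 8 tick 0 v(1, 2): G4/D5 P5 -> A4/E5 P5 similar

(1, 0, R1, (1, 2))
(1, 0, R4, (0, 1))
(1, 0, R4, (0, 2))
(2, 0, R3, (1, 2))
(2, 0, R4, (0, 2))
(2, 1, R3, (1, 2))
(2, 2, R3, (1, 2))
(2, 3, R3, (1, 2))
(3, 0, R4, (0, 2))
(5, 0, R4, (0, 2))
(6, 0, R2, (0, 1))
(6, 0, R4, (0, 2))
(6, 0, R7, (1,))
(7, 0, R2, (1, 2))
(8, 0, R1, (1, 2))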